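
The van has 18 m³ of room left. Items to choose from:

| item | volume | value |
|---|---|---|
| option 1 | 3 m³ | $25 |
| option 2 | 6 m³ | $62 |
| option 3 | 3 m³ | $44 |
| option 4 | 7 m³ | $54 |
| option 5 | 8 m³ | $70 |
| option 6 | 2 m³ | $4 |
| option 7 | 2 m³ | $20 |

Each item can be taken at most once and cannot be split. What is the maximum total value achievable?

$180

This is a 0/1 knapsack; check combinations near the capacity.
- option 2+option 3+option 4+option 7: volume 6+3+7+2=18, value 62+44+54+20=180
- option 2+option 3+option 5: volume 6+3+8=17, value 62+44+70=176
- option 3+option 4+option 5: volume 3+7+8=18, value 44+54+70=168
Best: $180.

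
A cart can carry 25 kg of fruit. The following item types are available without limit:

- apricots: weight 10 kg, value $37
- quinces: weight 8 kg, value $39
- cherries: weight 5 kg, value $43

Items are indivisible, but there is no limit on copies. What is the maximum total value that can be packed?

$215

Best value-per-unit is cherries at 43/5, and filling with it alone uses weight 5×5=25. No mix of the others beats 5×43 = 215.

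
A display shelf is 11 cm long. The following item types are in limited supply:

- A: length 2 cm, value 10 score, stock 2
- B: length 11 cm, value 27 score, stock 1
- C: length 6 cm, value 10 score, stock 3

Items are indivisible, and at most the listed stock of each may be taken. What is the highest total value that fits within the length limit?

30 score

Best selections within length 11 and stock limits:
- 2×A + 1×C: length 10, value 30
- 1×B: length 11, value 27
- 2×A: length 4, value 20
Best: 30 score.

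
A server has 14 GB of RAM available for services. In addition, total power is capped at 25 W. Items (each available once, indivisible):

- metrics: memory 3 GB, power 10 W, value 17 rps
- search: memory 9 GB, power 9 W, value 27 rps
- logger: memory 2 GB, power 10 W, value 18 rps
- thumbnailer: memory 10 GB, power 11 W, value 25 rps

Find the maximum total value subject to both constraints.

Feasible sets respecting both limits:
- search+logger: memory 11, power 19, value 45
- metrics+search: memory 12, power 19, value 44
- logger+thumbnailer: memory 12, power 21, value 43
- metrics+thumbnailer: memory 13, power 21, value 42
Best: 45 rps.

45 rps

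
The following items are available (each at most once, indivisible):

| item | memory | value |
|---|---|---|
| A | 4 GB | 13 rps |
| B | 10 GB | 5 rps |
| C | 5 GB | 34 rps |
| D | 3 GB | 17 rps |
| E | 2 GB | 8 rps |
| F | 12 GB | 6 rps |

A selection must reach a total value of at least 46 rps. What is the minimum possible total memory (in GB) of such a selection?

8

Subsets with value ≥ 46, sorted by total memory:
- C+D: memory 8, value 51
- A+C: memory 9, value 47
- C+D+E: memory 10, value 59
- A+C+E: memory 11, value 55
Minimum memory: 8 GB.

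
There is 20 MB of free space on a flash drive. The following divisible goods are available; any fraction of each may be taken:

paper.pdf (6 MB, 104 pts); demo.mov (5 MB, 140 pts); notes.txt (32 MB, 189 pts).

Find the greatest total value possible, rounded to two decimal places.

Take in order of value per unit:
- demo.mov (140/5 per unit): all 5 → value 140, running total 140.00
- paper.pdf (104/6 per unit): all 6 → value 104, running total 244.00
- notes.txt (189/32 per unit): 9 of 32 → value 9×189/32 = 53.1563, running total 297.16
Total 297.16.

297.16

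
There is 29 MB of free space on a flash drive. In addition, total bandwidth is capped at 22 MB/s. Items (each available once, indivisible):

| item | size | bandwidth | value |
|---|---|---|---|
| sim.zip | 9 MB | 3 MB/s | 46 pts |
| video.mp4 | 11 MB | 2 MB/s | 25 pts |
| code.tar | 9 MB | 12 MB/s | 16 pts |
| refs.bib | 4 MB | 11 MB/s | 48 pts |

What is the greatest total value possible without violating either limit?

119 pts

Feasible sets respecting both limits:
- sim.zip+video.mp4+refs.bib: size 24, bandwidth 16, value 119
- sim.zip+refs.bib: size 13, bandwidth 14, value 94
- sim.zip+video.mp4+code.tar: size 29, bandwidth 17, value 87
Best: 119 pts.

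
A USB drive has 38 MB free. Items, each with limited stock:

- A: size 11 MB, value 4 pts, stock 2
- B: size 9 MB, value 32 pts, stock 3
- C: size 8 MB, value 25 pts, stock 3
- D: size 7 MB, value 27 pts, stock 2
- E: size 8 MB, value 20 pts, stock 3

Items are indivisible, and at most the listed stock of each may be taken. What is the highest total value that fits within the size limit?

Best selections within size 38 and stock limits:
- 3×C + 2×D: size 38, value 129
- 2×C + 2×D + 1×E: size 38, value 124
- 3×B + 1×D: size 34, value 123
- 3×B + 1×C: size 35, value 121
Best: 129 pts.

129 pts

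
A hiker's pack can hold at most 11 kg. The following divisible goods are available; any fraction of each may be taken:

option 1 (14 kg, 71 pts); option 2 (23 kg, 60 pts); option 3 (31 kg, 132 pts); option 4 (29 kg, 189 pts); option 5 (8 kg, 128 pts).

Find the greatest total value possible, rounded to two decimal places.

147.55

Take in order of value per unit:
- option 5 (128/8 per unit): all 8 → value 128, running total 128.00
- option 4 (189/29 per unit): 3 of 29 → value 3×189/29 = 19.5517, running total 147.55
Total 147.55.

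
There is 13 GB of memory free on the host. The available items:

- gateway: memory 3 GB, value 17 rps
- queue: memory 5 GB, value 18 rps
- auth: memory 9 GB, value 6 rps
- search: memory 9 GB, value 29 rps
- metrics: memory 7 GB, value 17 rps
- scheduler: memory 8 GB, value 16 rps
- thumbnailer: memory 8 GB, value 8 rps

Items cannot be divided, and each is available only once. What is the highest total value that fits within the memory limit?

Check high-value combinations within 13 GB:
- gateway+search: memory 3+9=12, value 17+29=46
- gateway+queue: memory 3+5=8, value 17+18=35
- queue+metrics: memory 5+7=12, value 18+17=35
- gateway+metrics: memory 3+7=10, value 17+17=34
Best: 46 rps.

46 rps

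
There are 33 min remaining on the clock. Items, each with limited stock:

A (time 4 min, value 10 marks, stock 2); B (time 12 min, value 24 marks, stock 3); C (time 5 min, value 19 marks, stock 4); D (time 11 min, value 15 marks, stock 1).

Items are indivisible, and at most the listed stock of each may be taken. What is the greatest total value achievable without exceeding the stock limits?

100 marks

Top feasible selections:
- 1×B + 4×C: time 32, value 100
- 2×A + 4×C: time 28, value 96
Best: 100 marks.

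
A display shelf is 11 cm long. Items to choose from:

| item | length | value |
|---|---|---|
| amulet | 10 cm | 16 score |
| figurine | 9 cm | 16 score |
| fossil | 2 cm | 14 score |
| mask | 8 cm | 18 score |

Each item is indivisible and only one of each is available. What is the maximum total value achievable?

32 score

Check high-value combinations within 11 cm:
- fossil+mask: length 2+8=10, value 14+18=32
- figurine+fossil: length 9+2=11, value 16+14=30
- mask: length 8, value 18
- figurine: length 9, value 16
Best: 32 score.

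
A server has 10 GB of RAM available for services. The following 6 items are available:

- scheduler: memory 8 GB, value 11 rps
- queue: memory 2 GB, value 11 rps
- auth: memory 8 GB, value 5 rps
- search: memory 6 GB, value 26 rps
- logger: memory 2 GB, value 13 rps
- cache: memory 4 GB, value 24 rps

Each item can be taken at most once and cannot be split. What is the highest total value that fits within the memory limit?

50 rps

This is a 0/1 knapsack; check combinations near the capacity.
- queue+search+logger: memory 2+6+2=10, value 11+26+13=50
- search+cache: memory 6+4=10, value 26+24=50
- queue+logger+cache: memory 2+2+4=8, value 11+13+24=48
Best: 50 rps.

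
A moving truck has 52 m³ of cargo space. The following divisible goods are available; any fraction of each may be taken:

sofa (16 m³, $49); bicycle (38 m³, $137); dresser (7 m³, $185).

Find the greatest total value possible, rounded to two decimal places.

343.44

Take in order of value per unit:
- dresser (185/7 per unit): all 7 → value 185, running total 185.00
- bicycle (137/38 per unit): all 38 → value 137, running total 322.00
- sofa (49/16 per unit): 7 of 16 → value 7×49/16 = 21.4375, running total 343.44
Total 343.44.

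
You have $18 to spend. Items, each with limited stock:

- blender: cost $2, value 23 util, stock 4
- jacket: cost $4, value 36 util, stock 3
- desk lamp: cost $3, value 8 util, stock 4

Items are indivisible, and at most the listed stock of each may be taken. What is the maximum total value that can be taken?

Best selections within cost 18 and stock limits:
- 3×blender + 3×jacket: cost 18, value 177
- 4×blender + 2×jacket: cost 16, value 164
- 2×blender + 3×jacket: cost 16, value 154
- 3×blender + 2×jacket + 1×desk lamp: cost 17, value 149
Best: 177 util.

177 util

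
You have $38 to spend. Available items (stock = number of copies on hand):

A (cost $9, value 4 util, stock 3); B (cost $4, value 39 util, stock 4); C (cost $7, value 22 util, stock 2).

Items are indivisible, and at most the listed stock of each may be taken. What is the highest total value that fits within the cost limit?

200 util

Best selections within cost 38 and stock limits:
- 4×B + 2×C: cost 30, value 200
- 1×A + 4×B + 1×C: cost 32, value 182
Best: 200 util.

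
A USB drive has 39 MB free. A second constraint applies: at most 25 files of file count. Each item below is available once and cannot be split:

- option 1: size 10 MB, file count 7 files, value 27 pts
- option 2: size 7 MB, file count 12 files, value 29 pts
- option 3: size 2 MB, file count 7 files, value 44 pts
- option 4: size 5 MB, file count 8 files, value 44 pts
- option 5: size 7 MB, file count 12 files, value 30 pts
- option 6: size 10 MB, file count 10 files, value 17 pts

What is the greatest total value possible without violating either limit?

115 pts

Feasible sets respecting both limits:
- option 1+option 3+option 4: size 17, file count 22, value 115
- option 3+option 4+option 6: size 17, file count 25, value 105
- option 3+option 4: size 7, file count 15, value 88
- option 1+option 3+option 6: size 22, file count 24, value 88
Best: 115 pts.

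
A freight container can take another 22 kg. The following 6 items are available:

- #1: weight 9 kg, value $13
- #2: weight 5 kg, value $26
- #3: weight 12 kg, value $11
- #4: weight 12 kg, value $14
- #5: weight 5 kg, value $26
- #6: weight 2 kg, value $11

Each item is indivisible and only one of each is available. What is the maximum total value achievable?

Check high-value combinations within 22 kg:
- #1+#2+#5+#6: weight 9+5+5+2=21, value 13+26+26+11=76
- #2+#4+#5: weight 5+12+5=22, value 26+14+26=66
- #1+#2+#5: weight 9+5+5=19, value 13+26+26=65
- #2+#5+#6: weight 5+5+2=12, value 26+26+11=63
Best: $76.

$76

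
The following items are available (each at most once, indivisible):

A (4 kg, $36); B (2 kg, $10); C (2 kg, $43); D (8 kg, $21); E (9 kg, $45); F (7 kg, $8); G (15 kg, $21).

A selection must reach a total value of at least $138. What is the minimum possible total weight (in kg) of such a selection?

23

Subsets with value ≥ 138, sorted by total weight:
- A+C+D+E: weight 23, value 145
- A+B+C+E+F: weight 24, value 142
Minimum weight: 23 kg.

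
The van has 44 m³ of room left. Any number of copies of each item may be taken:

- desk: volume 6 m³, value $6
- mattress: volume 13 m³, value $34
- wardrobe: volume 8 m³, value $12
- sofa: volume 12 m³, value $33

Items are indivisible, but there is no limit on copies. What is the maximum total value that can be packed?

$111

Best value-per-unit is sofa at 33/12; filling with it alone gives 3×33 = 99.
Optimal mix: 1×wardrobe + 3×sofa → volume 44, value 111.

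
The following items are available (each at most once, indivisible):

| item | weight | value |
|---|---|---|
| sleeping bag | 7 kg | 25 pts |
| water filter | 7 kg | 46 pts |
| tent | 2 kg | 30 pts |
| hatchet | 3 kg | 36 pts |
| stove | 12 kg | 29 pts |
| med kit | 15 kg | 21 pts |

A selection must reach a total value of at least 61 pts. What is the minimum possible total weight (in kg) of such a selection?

Subsets with value ≥ 61, sorted by total weight:
- tent+hatchet: weight 5, value 66
- water filter+tent: weight 9, value 76
Minimum weight: 5 kg.

5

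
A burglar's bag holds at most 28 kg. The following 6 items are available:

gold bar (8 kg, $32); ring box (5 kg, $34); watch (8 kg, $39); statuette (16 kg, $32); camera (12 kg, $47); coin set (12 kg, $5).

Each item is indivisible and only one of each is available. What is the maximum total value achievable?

This is a 0/1 knapsack; check combinations near the capacity.
- ring box+watch+camera: weight 5+8+12=25, value 34+39+47=120
- gold bar+watch+camera: weight 8+8+12=28, value 32+39+47=118
- gold bar+ring box+camera: weight 8+5+12=25, value 32+34+47=113
Best: $120.

$120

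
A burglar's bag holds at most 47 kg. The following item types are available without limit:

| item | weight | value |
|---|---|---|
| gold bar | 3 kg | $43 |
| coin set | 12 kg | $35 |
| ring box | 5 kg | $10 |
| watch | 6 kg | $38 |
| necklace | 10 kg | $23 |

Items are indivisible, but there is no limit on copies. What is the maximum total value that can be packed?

Best value-per-unit is gold bar at 43/3, and filling with it alone uses weight 15×3=45. No mix of the others beats 15×43 = 645.

$645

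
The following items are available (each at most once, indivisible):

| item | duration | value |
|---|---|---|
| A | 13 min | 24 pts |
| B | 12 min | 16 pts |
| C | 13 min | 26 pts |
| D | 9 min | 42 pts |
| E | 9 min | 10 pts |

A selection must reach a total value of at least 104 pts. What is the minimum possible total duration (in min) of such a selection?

47

Subsets with value ≥ 104, sorted by total duration:
- A+B+C+D: duration 47, value 108
- A+B+C+D+E: duration 56, value 118
Minimum duration: 47 min.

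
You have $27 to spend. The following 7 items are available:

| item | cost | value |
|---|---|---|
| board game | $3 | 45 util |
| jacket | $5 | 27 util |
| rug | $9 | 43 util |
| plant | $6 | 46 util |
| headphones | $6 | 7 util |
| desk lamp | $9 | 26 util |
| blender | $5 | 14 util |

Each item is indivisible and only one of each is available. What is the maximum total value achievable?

161 util

Check high-value combinations within $27:
- board game+jacket+rug+plant: cost 3+5+9+6=23, value 45+27+43+46=161
- board game+rug+plant+desk lamp: cost 3+9+6+9=27, value 45+43+46+26=160
- board game+rug+plant+blender: cost 3+9+6+5=23, value 45+43+46+14=148
- board game+jacket+plant+desk lamp: cost 3+5+6+9=23, value 45+27+46+26=144
- board game+rug+plant+headphones: cost 3+9+6+6=24, value 45+43+46+7=141
Best: 161 util.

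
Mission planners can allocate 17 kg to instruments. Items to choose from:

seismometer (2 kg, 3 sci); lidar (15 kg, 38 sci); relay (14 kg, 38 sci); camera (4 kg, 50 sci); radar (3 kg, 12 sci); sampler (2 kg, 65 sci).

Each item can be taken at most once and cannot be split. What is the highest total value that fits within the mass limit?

Check high-value combinations within 17 kg:
- seismometer+camera+radar+sampler: mass 2+4+3+2=11, value 3+50+12+65=130
- camera+radar+sampler: mass 4+3+2=9, value 50+12+65=127
- seismometer+camera+sampler: mass 2+4+2=8, value 3+50+65=118
- camera+sampler: mass 4+2=6, value 50+65=115
- relay+sampler: mass 14+2=16, value 38+65=103
Best: 130 sci.

130 sci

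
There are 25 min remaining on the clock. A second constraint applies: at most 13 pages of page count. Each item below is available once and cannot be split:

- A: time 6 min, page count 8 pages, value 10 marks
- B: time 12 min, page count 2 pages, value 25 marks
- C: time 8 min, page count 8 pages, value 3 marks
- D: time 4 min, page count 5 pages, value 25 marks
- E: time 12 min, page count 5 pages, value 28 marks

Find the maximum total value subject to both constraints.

53 marks

Feasible sets respecting both limits:
- B+E: time 24, page count 7, value 53
- D+E: time 16, page count 10, value 53
- B+D: time 16, page count 7, value 50
- A+E: time 18, page count 13, value 38
Best: 53 marks.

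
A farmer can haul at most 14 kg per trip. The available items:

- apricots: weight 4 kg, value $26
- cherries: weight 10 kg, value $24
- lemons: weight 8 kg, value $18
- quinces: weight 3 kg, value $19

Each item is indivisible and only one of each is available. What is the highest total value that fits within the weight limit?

$50

This is a 0/1 knapsack; check combinations near the capacity.
- apricots+cherries: weight 4+10=14, value 26+24=50
- apricots+quinces: weight 4+3=7, value 26+19=45
- apricots+lemons: weight 4+8=12, value 26+18=44
- cherries+quinces: weight 10+3=13, value 24+19=43
- lemons+quinces: weight 8+3=11, value 18+19=37
Best: $50.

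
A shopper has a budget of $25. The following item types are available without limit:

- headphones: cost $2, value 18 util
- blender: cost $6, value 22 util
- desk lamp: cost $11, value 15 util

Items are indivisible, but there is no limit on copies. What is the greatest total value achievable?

216 util

Best value-per-unit is headphones at 18/2, and filling with it alone uses cost 12×2=24. No mix of the others beats 12×18 = 216.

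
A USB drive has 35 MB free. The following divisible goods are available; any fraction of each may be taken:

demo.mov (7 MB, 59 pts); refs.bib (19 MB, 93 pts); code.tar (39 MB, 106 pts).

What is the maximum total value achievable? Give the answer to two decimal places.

Take in order of value per unit:
- demo.mov (59/7 per unit): all 7 → value 59, running total 59.00
- refs.bib (93/19 per unit): all 19 → value 93, running total 152.00
- code.tar (106/39 per unit): 9 of 39 → value 9×106/39 = 24.4615, running total 176.46
Total 176.46.

176.46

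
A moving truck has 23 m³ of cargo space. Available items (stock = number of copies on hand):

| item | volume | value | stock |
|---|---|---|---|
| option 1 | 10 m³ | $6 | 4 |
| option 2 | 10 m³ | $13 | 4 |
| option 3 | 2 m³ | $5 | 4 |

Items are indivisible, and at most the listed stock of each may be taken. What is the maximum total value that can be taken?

$33

Best selections within volume 23 and stock limits:
- 1×option 2 + 4×option 3: volume 18, value 33
- 2×option 2 + 1×option 3: volume 22, value 31
- 1×option 2 + 3×option 3: volume 16, value 28
- 1×option 1 + 4×option 3: volume 18, value 26
Best: $33.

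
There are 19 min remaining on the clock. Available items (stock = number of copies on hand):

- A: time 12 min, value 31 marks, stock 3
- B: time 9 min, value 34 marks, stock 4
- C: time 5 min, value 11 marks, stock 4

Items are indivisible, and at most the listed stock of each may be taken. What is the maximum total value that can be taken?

Top feasible selections:
- 2×B: time 18, value 68
- 1×B + 2×C: time 19, value 56
- 1×B + 1×C: time 14, value 45
Best: 68 marks.

68 marks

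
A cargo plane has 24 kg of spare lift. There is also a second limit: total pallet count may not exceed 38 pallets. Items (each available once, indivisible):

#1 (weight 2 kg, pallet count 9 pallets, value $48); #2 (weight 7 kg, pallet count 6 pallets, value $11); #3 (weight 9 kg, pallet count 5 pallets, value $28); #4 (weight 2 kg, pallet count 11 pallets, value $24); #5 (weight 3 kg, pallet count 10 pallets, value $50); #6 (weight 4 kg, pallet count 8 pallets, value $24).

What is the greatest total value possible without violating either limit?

$150

Feasible sets respecting both limits:
- #1+#3+#4+#5: weight 16, pallet count 35, value 150
- #1+#3+#5+#6: weight 18, pallet count 32, value 150
- #1+#4+#5+#6: weight 11, pallet count 38, value 146
Best: $150.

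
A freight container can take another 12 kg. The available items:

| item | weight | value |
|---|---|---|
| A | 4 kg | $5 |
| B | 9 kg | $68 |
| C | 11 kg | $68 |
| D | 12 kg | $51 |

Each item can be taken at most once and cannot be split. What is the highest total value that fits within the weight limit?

$68

Check high-value combinations within 12 kg:
- B: weight 9, value 68
- C: weight 11, value 68
- D: weight 12, value 51
- A: weight 4, value 5
Best: $68.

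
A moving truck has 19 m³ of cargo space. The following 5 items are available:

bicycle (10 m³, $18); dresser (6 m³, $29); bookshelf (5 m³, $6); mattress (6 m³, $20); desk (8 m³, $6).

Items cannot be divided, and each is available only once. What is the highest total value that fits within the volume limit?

$55

Check high-value combinations within 19 m³:
- dresser+bookshelf+mattress: volume 6+5+6=17, value 29+6+20=55
- dresser+mattress: volume 6+6=12, value 29+20=49
- bicycle+dresser: volume 10+6=16, value 18+29=47
- dresser+bookshelf+desk: volume 6+5+8=19, value 29+6+6=41
- bicycle+mattress: volume 10+6=16, value 18+20=38
Best: $55.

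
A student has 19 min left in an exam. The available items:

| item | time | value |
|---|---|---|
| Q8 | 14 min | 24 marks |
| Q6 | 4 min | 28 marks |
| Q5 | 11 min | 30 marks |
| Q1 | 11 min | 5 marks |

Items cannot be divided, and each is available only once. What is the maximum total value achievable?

58 marks

This is a 0/1 knapsack; check combinations near the capacity.
- Q6+Q5: time 4+11=15, value 28+30=58
- Q8+Q6: time 14+4=18, value 24+28=52
- Q6+Q1: time 4+11=15, value 28+5=33
- Q5: time 11, value 30
- Q6: time 4, value 28
Best: 58 marks.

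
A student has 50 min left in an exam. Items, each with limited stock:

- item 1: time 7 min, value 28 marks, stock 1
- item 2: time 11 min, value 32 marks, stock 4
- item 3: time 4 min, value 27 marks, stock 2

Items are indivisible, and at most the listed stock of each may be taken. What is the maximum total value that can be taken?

178 marks

Best selections within time 50 and stock limits:
- 1×item 1 + 3×item 2 + 2×item 3: time 48, value 178
- 4×item 2 + 1×item 3: time 48, value 155
- 1×item 1 + 3×item 2 + 1×item 3: time 44, value 151
Best: 178 marks.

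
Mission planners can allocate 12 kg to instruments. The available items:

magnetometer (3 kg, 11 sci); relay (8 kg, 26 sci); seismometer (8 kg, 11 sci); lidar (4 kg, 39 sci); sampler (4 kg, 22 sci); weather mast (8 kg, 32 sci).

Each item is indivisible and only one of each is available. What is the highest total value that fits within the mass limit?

72 sci

Check high-value combinations within 12 kg:
- magnetometer+lidar+sampler: mass 3+4+4=11, value 11+39+22=72
- lidar+weather mast: mass 4+8=12, value 39+32=71
- relay+lidar: mass 8+4=12, value 26+39=65
- lidar+sampler: mass 4+4=8, value 39+22=61
Best: 72 sci.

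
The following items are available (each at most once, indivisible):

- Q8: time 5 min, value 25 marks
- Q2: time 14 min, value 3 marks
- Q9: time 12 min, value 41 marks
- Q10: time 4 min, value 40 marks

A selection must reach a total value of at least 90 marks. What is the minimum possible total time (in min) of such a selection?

Subsets with value ≥ 90, sorted by total time:
- Q8+Q9+Q10: time 21, value 106
- Q8+Q2+Q9+Q10: time 35, value 109
Minimum time: 21 min.

21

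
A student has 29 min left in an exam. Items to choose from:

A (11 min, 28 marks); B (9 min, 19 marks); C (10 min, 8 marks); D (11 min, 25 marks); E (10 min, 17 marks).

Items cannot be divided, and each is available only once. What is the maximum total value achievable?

This is a 0/1 knapsack; check combinations near the capacity.
- A+D: time 11+11=22, value 28+25=53
- A+B: time 11+9=20, value 28+19=47
- A+E: time 11+10=21, value 28+17=45
Best: 53 marks.

53 marks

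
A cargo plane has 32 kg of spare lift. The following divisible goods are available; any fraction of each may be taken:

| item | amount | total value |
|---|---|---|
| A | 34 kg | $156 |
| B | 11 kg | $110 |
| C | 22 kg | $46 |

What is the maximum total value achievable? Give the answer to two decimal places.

Take in order of value per unit:
- B (110/11 per unit): all 11 → value 110, running total 110.00
- A (156/34 per unit): 21 of 34 → value 21×156/34 = 96.3529, running total 206.35
Total 206.35.

206.35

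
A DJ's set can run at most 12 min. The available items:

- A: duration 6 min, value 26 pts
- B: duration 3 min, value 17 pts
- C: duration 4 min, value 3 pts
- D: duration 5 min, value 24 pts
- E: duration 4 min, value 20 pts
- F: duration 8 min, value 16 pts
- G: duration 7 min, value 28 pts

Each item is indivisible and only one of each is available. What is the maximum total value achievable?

Check high-value combinations within 12 min:
- B+D+E: duration 3+5+4=12, value 17+24+20=61
- D+G: duration 5+7=12, value 24+28=52
- A+D: duration 6+5=11, value 26+24=50
- E+G: duration 4+7=11, value 20+28=48
- A+E: duration 6+4=10, value 26+20=46
Best: 61 pts.

61 pts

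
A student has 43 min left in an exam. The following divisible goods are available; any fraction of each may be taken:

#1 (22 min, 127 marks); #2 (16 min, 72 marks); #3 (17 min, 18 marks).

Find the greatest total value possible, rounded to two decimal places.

204.29

Take in order of value per unit:
- #1 (127/22 per unit): all 22 → value 127, running total 127.00
- #2 (72/16 per unit): all 16 → value 72, running total 199.00
- #3 (18/17 per unit): 5 of 17 → value 5×18/17 = 5.2941, running total 204.29
Total 204.29.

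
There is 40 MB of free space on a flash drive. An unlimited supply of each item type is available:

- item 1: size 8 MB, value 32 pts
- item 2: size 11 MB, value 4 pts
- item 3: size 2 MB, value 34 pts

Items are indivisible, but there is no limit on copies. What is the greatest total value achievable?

680 pts

Best value-per-unit is item 3 at 34/2, and filling with it alone uses size 20×2=40. No mix of the others beats 20×34 = 680.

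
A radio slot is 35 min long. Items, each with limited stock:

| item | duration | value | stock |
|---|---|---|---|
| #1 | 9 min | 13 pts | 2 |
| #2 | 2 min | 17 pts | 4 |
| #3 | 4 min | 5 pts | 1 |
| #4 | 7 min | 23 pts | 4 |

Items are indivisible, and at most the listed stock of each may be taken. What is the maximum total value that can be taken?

143 pts

Top feasible selections:
- 3×#2 + 4×#4: duration 34, value 143
- 4×#2 + 1×#3 + 3×#4: duration 33, value 142
- 4×#2 + 3×#4: duration 29, value 137
- 1×#1 + 4×#2 + 1×#3 + 2×#4: duration 35, value 132
Best: 143 pts.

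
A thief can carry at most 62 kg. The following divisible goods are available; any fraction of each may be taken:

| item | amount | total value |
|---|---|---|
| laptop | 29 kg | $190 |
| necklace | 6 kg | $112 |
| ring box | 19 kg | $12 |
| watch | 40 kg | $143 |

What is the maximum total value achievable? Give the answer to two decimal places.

Take in order of value per unit:
- necklace (112/6 per unit): all 6 → value 112, running total 112.00
- laptop (190/29 per unit): all 29 → value 190, running total 302.00
- watch (143/40 per unit): 27 of 40 → value 27×143/40 = 96.5250, running total 398.53
Total 398.53.

398.53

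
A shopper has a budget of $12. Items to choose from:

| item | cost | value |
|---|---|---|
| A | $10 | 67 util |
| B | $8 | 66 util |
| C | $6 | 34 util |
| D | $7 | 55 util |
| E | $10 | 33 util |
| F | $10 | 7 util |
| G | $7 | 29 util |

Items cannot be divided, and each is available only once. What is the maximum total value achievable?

67 util

Check high-value combinations within $12:
- A: cost 10, value 67
- B: cost 8, value 66
- D: cost 7, value 55
- C: cost 6, value 34
- E: cost 10, value 33
Best: 67 util.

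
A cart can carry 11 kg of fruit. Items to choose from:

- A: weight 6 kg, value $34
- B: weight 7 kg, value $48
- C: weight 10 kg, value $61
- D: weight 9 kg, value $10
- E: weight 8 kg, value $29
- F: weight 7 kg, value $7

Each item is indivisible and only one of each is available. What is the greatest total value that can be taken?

Check high-value combinations within 11 kg:
- C: weight 10, value 61
- B: weight 7, value 48
- A: weight 6, value 34
- E: weight 8, value 29
- D: weight 9, value 10
Best: $61.

$61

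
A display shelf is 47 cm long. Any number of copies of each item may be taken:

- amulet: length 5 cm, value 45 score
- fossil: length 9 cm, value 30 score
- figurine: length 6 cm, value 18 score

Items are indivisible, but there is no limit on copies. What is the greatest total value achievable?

Best value-per-unit is amulet at 45/5, and filling with it alone uses length 9×5=45. No mix of the others beats 9×45 = 405.

405 score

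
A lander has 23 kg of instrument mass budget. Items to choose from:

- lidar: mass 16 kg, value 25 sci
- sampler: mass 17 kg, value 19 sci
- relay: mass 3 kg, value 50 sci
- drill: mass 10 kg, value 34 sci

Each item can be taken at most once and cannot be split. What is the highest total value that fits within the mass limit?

84 sci

Check high-value combinations within 23 kg:
- relay+drill: mass 3+10=13, value 50+34=84
- lidar+relay: mass 16+3=19, value 25+50=75
- sampler+relay: mass 17+3=20, value 19+50=69
- relay: mass 3, value 50
Best: 84 sci.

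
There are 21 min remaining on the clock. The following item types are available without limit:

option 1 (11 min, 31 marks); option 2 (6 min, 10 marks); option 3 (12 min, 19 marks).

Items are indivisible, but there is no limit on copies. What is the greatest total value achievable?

Best value-per-unit is option 1 at 31/11; filling with it alone gives 1×31 = 31.
Optimal mix: 1×option 1 + 1×option 2 → time 17, value 41.

41 marks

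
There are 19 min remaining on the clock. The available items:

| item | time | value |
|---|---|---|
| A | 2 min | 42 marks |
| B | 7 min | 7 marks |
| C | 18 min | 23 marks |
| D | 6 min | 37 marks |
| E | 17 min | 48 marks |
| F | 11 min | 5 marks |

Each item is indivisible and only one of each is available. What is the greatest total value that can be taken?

90 marks

This is a 0/1 knapsack; check combinations near the capacity.
- A+E: time 2+17=19, value 42+48=90
- A+B+D: time 2+7+6=15, value 42+7+37=86
- A+D+F: time 2+6+11=19, value 42+37+5=84
- A+D: time 2+6=8, value 42+37=79
Best: 90 marks.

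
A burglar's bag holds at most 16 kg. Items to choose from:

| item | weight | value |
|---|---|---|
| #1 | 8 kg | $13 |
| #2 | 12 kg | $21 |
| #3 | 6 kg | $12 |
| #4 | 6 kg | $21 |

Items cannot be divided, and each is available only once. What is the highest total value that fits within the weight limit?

$34

Check high-value combinations within 16 kg:
- #1+#4: weight 8+6=14, value 13+21=34
- #3+#4: weight 6+6=12, value 12+21=33
- #1+#3: weight 8+6=14, value 13+12=25
Best: $34.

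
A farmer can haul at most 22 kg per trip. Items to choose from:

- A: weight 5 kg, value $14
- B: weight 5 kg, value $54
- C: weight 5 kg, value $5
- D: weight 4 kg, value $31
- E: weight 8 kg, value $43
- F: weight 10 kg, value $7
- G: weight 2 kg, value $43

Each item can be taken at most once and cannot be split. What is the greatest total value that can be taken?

$171

Check high-value combinations within 22 kg:
- B+D+E+G: weight 5+4+8+2=19, value 54+31+43+43=171
- A+B+E+G: weight 5+5+8+2=20, value 14+54+43+43=154
- A+B+C+D+G: weight 5+5+5+4+2=21, value 14+54+5+31+43=147
- B+C+E+G: weight 5+5+8+2=20, value 54+5+43+43=145
Best: $171.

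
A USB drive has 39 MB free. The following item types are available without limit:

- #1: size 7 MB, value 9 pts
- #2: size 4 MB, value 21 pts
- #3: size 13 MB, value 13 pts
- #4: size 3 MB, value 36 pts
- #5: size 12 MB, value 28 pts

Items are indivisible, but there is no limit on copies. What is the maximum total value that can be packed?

Best value-per-unit is #4 at 36/3, and filling with it alone uses size 13×3=39. No mix of the others beats 13×36 = 468.

468 pts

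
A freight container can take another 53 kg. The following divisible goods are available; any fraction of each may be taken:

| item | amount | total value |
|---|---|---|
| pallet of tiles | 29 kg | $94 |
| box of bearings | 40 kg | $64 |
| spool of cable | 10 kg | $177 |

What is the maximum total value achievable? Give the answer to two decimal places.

293.40

Take in order of value per unit:
- spool of cable (177/10 per unit): all 10 → value 177, running total 177.00
- pallet of tiles (94/29 per unit): all 29 → value 94, running total 271.00
- box of bearings (64/40 per unit): 14 of 40 → value 14×64/40 = 22.4000, running total 293.40
Total 293.40.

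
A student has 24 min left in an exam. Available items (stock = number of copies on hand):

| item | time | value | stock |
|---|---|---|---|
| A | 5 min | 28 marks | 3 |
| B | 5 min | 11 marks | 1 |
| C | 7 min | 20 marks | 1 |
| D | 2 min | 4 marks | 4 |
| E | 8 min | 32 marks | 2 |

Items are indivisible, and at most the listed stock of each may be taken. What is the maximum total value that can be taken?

Best selections within time 24 and stock limits:
- 3×A + 1×E: time 23, value 116
- 3×A + 1×C + 1×D: time 24, value 108
Best: 116 marks.

116 marks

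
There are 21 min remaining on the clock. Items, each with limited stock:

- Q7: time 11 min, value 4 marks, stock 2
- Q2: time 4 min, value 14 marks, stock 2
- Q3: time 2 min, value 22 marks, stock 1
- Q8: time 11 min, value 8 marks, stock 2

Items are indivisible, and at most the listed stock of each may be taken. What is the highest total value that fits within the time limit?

Best selections within time 21 and stock limits:
- 2×Q2 + 1×Q3 + 1×Q8: time 21, value 58
- 1×Q7 + 2×Q2 + 1×Q3: time 21, value 54
- 2×Q2 + 1×Q3: time 10, value 50
- 1×Q2 + 1×Q3 + 1×Q8: time 17, value 44
Best: 58 marks.

58 marks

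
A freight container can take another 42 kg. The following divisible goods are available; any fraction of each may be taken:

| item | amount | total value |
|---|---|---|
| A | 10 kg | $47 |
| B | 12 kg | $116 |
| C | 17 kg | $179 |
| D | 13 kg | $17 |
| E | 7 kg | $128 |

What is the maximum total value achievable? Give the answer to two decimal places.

451.20

Take in order of value per unit:
- E (128/7 per unit): all 7 → value 128, running total 128.00
- C (179/17 per unit): all 17 → value 179, running total 307.00
- B (116/12 per unit): all 12 → value 116, running total 423.00
- A (47/10 per unit): 6 of 10 → value 6×47/10 = 28.2000, running total 451.20
Total 451.20.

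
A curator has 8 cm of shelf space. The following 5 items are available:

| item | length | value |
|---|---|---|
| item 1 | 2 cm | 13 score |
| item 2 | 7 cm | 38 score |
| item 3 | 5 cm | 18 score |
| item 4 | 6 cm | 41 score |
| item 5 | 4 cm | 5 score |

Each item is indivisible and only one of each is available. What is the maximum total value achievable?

Check high-value combinations within 8 cm:
- item 1+item 4: length 2+6=8, value 13+41=54
- item 4: length 6, value 41
- item 2: length 7, value 38
- item 1+item 3: length 2+5=7, value 13+18=31
Best: 54 score.

54 score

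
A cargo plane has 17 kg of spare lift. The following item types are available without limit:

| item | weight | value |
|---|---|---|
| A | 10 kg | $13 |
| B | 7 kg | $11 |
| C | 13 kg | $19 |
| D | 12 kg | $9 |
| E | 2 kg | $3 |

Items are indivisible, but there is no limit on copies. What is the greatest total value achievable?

$26

Best value-per-unit is B at 11/7; filling with it alone gives 2×11 = 22.
Optimal mix: 1×B + 5×E → weight 17, value 26.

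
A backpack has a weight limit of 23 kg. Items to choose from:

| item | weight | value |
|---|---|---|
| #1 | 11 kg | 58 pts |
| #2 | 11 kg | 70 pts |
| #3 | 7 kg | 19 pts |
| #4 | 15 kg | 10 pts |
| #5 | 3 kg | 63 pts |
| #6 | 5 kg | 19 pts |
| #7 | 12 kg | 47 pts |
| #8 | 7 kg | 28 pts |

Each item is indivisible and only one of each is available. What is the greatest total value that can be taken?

Check high-value combinations within 23 kg:
- #2+#5+#8: weight 11+3+7=21, value 70+63+28=161
- #2+#5+#6: weight 11+3+5=19, value 70+63+19=152
- #2+#3+#5: weight 11+7+3=21, value 70+19+63=152
- #1+#5+#8: weight 11+3+7=21, value 58+63+28=149
- #1+#5+#6: weight 11+3+5=19, value 58+63+19=140
Best: 161 pts.

161 pts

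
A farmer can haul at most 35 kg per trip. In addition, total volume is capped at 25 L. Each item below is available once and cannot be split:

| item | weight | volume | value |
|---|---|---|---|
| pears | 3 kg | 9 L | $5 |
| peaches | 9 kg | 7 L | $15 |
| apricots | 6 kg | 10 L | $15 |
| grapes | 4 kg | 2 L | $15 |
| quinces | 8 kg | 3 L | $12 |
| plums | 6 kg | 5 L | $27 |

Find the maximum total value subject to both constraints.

$72

Feasible sets respecting both limits:
- peaches+apricots+grapes+plums: weight 25, volume 24, value 72
- peaches+apricots+quinces+plums: weight 29, volume 25, value 69
- peaches+grapes+quinces+plums: weight 27, volume 17, value 69
Best: $72.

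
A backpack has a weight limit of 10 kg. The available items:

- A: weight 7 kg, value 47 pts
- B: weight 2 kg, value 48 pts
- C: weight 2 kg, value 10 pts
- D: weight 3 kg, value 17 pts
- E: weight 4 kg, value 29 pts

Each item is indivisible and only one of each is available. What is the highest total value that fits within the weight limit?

95 pts

Check high-value combinations within 10 kg:
- A+B: weight 7+2=9, value 47+48=95
- B+D+E: weight 2+3+4=9, value 48+17+29=94
- B+C+E: weight 2+2+4=8, value 48+10+29=87
- B+E: weight 2+4=6, value 48+29=77
Best: 95 pts.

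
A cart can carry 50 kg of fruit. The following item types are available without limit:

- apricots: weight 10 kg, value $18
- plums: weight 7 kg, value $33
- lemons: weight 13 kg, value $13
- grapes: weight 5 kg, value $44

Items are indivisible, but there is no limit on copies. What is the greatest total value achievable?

$440

Best value-per-unit is grapes at 44/5, and filling with it alone uses weight 10×5=50. No mix of the others beats 10×44 = 440.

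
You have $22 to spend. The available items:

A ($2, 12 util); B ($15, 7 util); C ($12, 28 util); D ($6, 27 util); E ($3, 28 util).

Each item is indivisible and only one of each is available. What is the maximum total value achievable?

83 util

Check high-value combinations within $22:
- C+D+E: cost 12+6+3=21, value 28+27+28=83
- A+C+E: cost 2+12+3=17, value 12+28+28=68
- A+D+E: cost 2+6+3=11, value 12+27+28=67
- A+C+D: cost 2+12+6=20, value 12+28+27=67
- C+E: cost 12+3=15, value 28+28=56
Best: 83 util.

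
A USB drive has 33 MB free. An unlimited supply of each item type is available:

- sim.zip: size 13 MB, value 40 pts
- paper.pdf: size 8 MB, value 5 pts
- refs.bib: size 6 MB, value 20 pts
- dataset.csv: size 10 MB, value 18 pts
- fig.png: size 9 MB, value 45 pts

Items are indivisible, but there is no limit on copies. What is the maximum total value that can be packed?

155 pts

Best value-per-unit is fig.png at 45/9; filling with it alone gives 3×45 = 135.
Optimal mix: 1×refs.bib + 3×fig.png → size 33, value 155.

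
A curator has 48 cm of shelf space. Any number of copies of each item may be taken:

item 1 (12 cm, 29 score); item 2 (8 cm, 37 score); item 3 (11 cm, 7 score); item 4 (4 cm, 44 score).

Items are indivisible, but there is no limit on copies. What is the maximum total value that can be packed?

528 score

Best value-per-unit is item 4 at 44/4, and filling with it alone uses length 12×4=48. No mix of the others beats 12×44 = 528.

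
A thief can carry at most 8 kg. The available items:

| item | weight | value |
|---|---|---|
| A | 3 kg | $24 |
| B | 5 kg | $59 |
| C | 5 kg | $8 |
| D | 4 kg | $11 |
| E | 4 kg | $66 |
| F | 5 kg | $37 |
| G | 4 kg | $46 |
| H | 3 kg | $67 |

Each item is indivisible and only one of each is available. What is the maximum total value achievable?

This is a 0/1 knapsack; check combinations near the capacity.
- E+H: weight 4+3=7, value 66+67=133
- B+H: weight 5+3=8, value 59+67=126
- G+H: weight 4+3=7, value 46+67=113
- E+G: weight 4+4=8, value 66+46=112
Best: $133.

$133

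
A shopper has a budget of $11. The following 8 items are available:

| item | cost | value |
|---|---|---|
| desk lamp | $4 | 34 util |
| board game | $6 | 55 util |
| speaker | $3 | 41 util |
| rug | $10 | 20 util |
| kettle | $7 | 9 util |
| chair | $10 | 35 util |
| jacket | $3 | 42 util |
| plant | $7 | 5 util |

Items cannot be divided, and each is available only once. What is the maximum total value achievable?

117 util

Check high-value combinations within $11:
- desk lamp+speaker+jacket: cost 4+3+3=10, value 34+41+42=117
- board game+jacket: cost 6+3=9, value 55+42=97
- board game+speaker: cost 6+3=9, value 55+41=96
Best: 117 util.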